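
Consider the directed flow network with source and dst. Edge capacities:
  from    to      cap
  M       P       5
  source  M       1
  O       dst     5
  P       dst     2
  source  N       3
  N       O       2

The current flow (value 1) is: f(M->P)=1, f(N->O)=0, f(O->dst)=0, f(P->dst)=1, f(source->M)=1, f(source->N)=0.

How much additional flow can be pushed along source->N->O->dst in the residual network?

2

Residual capacities along the path: source->N: 3, N->O: 2, O->dst: 5.
Minimum is 2.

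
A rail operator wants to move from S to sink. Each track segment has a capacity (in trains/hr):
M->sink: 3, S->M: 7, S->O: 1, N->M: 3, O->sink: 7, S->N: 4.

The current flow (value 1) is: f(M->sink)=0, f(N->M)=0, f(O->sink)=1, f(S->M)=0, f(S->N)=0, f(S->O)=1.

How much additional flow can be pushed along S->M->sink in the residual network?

3

Residual capacities along the path: S->M: 7, M->sink: 3.
Minimum is 3.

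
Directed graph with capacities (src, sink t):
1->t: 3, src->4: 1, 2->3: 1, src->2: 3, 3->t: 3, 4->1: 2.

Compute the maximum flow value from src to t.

2

Augment src->2->3->t: bottleneck 1. Total 1.
Augment src->4->1->t: bottleneck 1. Total 2.
No augmenting path remains in the residual graph.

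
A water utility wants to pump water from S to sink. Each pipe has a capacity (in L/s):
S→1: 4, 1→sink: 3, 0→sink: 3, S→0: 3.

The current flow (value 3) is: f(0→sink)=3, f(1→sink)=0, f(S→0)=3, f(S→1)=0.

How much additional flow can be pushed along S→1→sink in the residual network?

Residual capacities along the path: S→1: 4, 1→sink: 3.
Minimum is 3.

3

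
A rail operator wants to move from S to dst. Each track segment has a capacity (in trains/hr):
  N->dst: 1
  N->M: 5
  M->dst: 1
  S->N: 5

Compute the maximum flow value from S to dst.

2

Augment S->N->dst: bottleneck 1. Total 1.
Augment S->N->M->dst: bottleneck 1. Total 2.
No augmenting path remains in the residual graph.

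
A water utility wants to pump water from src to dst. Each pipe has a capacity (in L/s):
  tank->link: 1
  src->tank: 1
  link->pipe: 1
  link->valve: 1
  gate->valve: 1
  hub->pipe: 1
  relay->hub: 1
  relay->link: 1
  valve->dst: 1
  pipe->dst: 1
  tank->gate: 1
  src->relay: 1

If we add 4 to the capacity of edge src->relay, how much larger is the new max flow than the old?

0

Original max flow = 2.
Even with extra capacity on src->relay, another cut of capacity 2 remains binding.
New max flow = 2. Increase = 0.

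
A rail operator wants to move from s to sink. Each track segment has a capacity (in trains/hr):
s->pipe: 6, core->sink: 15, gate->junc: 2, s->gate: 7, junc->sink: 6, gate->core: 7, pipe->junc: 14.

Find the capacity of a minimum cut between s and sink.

Max flow = 13 (via 2 augmenting paths).
In the residual at optimum, the set reachable from s is {s}.
Cut edges: s->gate (cap 7), s->pipe (cap 6). Sum = 13.

13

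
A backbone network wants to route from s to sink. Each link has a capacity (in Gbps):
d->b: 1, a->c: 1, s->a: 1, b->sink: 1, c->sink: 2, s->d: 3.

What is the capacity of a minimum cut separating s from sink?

Max flow = 2 (via 2 augmenting paths).
In the residual at optimum, the set reachable from s is {d, s}.
Cut edges: d->b (cap 1), s->a (cap 1). Sum = 2.

2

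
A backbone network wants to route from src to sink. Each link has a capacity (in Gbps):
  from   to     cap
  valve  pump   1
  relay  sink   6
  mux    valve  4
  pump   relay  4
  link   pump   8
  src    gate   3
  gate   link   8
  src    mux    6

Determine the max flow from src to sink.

4

Augment src->gate->link->pump->relay->sink: bottleneck 3. Total 3.
Augment src->mux->valve->pump->relay->sink: bottleneck 1. Total 4.
No augmenting path remains in the residual graph.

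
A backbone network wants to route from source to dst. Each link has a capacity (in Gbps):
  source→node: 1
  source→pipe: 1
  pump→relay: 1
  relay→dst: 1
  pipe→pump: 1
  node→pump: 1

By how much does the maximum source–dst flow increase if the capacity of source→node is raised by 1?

0

Original max flow = 1.
Edge source→node does not cross the min cut (source side {node, pipe, pump, source}), so extra capacity there cannot help.
New max flow = 1. Increase = 0.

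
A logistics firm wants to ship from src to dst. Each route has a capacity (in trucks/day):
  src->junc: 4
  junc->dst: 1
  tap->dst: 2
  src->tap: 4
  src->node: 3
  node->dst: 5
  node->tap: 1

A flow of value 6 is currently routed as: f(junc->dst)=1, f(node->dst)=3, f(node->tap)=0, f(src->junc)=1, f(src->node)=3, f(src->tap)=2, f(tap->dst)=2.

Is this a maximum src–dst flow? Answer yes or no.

Residual reachable from src: {junc, src, tap}; dst is not reachable.
Saturated cut: src->node, tap->dst, junc->dst with total capacity 6 = current flow value. Flow is maximum.

Yes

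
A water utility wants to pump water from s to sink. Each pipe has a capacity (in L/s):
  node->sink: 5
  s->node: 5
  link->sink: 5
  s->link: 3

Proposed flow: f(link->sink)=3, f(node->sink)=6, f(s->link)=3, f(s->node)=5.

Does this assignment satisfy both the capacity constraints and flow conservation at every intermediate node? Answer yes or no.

No

Capacity violated on node->sink: flow 6 > capacity 5.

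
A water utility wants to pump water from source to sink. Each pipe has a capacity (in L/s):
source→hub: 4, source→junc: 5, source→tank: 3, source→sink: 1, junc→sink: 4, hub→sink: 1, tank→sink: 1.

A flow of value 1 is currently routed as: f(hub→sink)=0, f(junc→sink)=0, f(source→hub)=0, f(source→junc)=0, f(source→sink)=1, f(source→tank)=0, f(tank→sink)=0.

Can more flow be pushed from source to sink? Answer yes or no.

Yes

Residual path source→junc→sink has bottleneck 4 > 0.
Pushing 4 along it raises the flow to 5, so the given flow is not maximum.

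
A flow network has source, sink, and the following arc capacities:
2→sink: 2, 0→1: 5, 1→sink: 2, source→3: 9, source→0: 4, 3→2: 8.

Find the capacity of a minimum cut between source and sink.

Max flow = 4 (via 2 augmenting paths).
In the residual at optimum, the set reachable from source is {0, 1, 2, 3, source}.
Cut edges: 2→sink (cap 2), 1→sink (cap 2). Sum = 4.

4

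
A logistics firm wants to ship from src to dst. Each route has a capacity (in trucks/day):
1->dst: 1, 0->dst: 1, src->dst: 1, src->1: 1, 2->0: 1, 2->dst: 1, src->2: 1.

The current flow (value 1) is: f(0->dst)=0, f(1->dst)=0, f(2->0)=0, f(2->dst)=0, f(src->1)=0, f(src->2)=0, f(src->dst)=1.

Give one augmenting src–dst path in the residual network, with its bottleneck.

src->1->dst, bottleneck 1

Residual along src->1->dst: src->1: 1, 1->dst: 1.
Bottleneck = min = 1.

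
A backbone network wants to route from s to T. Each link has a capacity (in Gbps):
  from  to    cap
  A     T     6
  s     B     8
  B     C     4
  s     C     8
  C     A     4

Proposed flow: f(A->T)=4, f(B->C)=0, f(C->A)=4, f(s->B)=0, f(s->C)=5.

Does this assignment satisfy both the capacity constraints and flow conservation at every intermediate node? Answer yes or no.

No

Conservation fails at C: inflow 5 ≠ outflow 4.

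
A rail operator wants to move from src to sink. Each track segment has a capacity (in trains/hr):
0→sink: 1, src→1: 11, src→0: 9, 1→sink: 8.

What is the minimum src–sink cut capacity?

Max flow = 9 (via 2 augmenting paths).
In the residual at optimum, the set reachable from src is {0, 1, src}.
Cut edges: 1→sink (cap 8), 0→sink (cap 1). Sum = 9.

9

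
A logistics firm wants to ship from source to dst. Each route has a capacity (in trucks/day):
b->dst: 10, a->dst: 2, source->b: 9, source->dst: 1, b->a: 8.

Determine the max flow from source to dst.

10

Augment source->dst: bottleneck 1. Total 1.
Augment source->b->dst: bottleneck 9. Total 10.
No augmenting path remains in the residual graph.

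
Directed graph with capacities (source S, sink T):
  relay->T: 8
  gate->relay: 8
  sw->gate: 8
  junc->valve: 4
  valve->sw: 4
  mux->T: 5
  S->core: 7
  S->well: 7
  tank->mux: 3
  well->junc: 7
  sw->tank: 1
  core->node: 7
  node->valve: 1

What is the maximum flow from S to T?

4

Augment S->well->junc->valve->sw->tank->mux->T: bottleneck 1. Total 1.
Augment S->well->junc->valve->sw->gate->relay->T: bottleneck 3. Total 4.
No augmenting path remains in the residual graph.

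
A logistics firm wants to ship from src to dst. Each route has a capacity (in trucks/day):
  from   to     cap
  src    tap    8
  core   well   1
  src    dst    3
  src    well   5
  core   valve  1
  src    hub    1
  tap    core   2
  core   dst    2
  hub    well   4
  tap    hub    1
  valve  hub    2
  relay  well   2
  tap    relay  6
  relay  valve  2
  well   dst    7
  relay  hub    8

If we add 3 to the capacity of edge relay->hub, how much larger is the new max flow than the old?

0

Original max flow = 12.
Edge relay->hub does not cross the min cut (source side {hub, relay, src, tap, valve, well}), so extra capacity there cannot help.
New max flow = 12. Increase = 0.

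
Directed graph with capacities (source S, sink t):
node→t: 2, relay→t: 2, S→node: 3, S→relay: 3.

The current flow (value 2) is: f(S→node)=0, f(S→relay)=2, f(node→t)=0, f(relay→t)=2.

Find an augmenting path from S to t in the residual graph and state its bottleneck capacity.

Residual along S→node→t: S→node: 3, node→t: 2.
Bottleneck = min = 2.

S→node→t, bottleneck 2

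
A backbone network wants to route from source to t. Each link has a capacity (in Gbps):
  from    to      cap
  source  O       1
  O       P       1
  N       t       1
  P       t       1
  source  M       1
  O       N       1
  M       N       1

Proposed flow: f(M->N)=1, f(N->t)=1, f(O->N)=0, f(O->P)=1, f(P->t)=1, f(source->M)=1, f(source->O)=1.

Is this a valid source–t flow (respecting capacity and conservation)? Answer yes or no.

Yes

Every edge has 0 ≤ f(e) ≤ cap(e).
At each intermediate node, inflow equals outflow.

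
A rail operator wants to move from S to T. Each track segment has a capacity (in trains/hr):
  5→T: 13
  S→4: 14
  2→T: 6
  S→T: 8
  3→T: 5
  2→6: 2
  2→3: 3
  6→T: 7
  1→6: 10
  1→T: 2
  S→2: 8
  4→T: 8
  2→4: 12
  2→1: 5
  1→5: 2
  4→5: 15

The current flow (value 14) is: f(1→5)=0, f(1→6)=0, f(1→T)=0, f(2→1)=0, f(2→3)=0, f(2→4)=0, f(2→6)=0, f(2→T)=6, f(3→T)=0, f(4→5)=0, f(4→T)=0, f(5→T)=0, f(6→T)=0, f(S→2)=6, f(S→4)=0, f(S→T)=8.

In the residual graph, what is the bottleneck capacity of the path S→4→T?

Residual capacities along the path: S→4: 14, 4→T: 8.
Minimum is 8.

8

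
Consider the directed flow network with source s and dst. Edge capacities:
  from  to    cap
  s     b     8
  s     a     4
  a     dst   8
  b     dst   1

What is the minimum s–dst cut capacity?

5

Max flow = 5 (via 2 augmenting paths).
In the residual at optimum, the set reachable from s is {b, s}.
Cut edges: s->a (cap 4), b->dst (cap 1). Sum = 5.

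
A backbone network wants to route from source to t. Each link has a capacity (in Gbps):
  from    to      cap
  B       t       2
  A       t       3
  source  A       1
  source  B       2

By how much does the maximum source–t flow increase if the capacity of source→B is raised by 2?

0

Original max flow = 3.
Even with extra capacity on source→B, another cut of capacity 3 remains binding.
New max flow = 3. Increase = 0.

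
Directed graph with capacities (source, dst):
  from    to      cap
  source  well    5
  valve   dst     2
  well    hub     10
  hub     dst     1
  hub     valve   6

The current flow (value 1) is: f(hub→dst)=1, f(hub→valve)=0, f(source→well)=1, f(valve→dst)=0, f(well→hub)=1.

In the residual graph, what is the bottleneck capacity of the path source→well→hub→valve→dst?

2

Residual capacities along the path: source→well: 4, well→hub: 9, hub→valve: 6, valve→dst: 2.
Minimum is 2.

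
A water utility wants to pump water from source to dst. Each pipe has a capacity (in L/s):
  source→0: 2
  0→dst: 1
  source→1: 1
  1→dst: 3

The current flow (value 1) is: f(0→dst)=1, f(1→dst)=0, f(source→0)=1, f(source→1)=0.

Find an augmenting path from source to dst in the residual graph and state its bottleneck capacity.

source→1→dst, bottleneck 1

Residual along source→1→dst: source→1: 1, 1→dst: 3.
Bottleneck = min = 1.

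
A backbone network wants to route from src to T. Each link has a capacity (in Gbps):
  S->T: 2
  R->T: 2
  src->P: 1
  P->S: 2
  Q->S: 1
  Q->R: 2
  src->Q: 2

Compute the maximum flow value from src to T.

3

Augment src->Q->R->T: bottleneck 2. Total 2.
Augment src->P->S->T: bottleneck 1. Total 3.
No augmenting path remains in the residual graph.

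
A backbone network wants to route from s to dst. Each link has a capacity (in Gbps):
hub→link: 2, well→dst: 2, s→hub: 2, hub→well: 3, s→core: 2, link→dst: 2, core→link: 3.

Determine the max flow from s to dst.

4

Augment s→core→link→dst: bottleneck 2. Total 2.
Augment s→hub→well→dst: bottleneck 2. Total 4.
No augmenting path remains in the residual graph.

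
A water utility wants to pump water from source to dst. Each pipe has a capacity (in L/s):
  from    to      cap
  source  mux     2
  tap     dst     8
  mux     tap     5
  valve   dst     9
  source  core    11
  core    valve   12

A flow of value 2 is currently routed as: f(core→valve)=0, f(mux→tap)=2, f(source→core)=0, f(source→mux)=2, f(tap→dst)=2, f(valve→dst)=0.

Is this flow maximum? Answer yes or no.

Residual path source→core→valve→dst has bottleneck 9 > 0.
Pushing 9 along it raises the flow to 11, so the given flow is not maximum.

No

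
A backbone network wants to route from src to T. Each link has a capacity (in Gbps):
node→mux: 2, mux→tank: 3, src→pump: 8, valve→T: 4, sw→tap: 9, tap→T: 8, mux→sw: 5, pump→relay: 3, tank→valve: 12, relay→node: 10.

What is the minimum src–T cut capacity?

Max flow = 2 (via 1 augmenting path).
In the residual at optimum, the set reachable from src is {node, pump, relay, src}.
Cut edges: node→mux (cap 2). Sum = 2.

2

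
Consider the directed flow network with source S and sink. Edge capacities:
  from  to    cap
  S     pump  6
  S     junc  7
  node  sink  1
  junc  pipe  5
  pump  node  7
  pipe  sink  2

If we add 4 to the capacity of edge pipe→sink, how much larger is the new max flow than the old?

Original max flow = 3.
After raising cap(pipe→sink), augmenting paths through that edge carry 3 more units.
New max flow = 6. Increase = 3.

3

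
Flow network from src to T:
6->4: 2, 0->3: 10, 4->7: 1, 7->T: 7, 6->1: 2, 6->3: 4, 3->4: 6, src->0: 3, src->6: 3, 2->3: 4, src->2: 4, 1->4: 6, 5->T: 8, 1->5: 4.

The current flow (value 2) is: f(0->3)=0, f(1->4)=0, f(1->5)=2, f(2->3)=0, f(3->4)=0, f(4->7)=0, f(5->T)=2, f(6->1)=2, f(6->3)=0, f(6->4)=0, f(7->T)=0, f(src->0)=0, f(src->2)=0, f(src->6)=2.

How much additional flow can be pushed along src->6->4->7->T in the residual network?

Residual capacities along the path: src->6: 1, 6->4: 2, 4->7: 1, 7->T: 7.
Minimum is 1.

1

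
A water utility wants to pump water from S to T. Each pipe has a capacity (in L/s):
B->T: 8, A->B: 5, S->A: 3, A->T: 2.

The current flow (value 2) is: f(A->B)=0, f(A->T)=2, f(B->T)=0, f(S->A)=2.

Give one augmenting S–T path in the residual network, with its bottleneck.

Residual along S->A->B->T: S->A: 1, A->B: 5, B->T: 8.
Bottleneck = min = 1.

S->A->B->T, bottleneck 1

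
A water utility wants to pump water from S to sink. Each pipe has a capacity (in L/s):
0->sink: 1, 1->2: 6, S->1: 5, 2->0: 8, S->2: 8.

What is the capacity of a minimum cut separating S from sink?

1

Max flow = 1 (via 1 augmenting path).
In the residual at optimum, the set reachable from S is {0, 1, 2, S}.
Cut edges: 0->sink (cap 1). Sum = 1.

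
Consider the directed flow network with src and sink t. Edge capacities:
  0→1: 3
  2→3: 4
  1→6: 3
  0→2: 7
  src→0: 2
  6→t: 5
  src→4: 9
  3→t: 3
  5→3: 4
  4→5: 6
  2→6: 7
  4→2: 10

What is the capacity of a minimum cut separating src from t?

Max flow = 8 (via 2 augmenting paths).
In the residual at optimum, the set reachable from src is {0, 1, 2, 3, 4, 5, 6, src}.
Cut edges: 3→t (cap 3), 6→t (cap 5). Sum = 8.

8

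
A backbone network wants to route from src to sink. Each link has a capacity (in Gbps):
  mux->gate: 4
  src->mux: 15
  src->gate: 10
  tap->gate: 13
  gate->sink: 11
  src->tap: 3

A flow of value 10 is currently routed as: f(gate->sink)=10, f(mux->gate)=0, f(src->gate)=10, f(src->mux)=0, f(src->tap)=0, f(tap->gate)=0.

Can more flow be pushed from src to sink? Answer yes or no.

Yes

Residual path src->mux->gate->sink has bottleneck 1 > 0.
Pushing 1 along it raises the flow to 11, so the given flow is not maximum.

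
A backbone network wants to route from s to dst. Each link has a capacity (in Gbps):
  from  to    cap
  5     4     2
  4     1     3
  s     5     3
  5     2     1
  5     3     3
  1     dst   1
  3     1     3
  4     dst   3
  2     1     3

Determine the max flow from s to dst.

Augment s→5→4→dst: bottleneck 2. Total 2.
Augment s→5→3→1→dst: bottleneck 1. Total 3.
No augmenting path remains in the residual graph.

3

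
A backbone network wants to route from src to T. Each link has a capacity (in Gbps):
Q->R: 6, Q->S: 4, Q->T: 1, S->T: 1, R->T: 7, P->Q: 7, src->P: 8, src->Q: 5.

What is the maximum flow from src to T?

8

Augment src->Q->T: bottleneck 1. Total 1.
Augment src->Q->R->T: bottleneck 4. Total 5.
Augment src->P->Q->R->T: bottleneck 2. Total 7.
Augment src->P->Q->S->T: bottleneck 1. Total 8.
No augmenting path remains in the residual graph.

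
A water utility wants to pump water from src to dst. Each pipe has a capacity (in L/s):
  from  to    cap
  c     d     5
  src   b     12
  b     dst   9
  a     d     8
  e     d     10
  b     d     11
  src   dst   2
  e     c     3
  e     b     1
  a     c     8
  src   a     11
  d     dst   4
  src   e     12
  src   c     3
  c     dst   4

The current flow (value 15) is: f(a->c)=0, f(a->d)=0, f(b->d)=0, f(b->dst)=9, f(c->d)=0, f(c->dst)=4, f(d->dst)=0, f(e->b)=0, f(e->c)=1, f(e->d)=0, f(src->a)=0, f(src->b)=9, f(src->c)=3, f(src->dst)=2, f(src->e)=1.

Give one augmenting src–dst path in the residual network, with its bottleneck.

Residual along src->e->d->dst: src->e: 11, e->d: 10, d->dst: 4.
Bottleneck = min = 4.

src->e->d->dst, bottleneck 4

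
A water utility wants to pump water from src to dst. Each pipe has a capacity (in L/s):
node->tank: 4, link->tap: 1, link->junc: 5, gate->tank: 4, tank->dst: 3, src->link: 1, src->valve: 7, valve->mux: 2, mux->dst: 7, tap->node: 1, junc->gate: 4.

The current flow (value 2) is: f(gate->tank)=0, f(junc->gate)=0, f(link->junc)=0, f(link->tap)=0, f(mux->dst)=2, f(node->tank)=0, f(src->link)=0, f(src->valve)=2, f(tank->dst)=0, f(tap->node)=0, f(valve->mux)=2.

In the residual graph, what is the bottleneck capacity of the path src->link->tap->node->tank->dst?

Residual capacities along the path: src->link: 1, link->tap: 1, tap->node: 1, node->tank: 4, tank->dst: 3.
Minimum is 1.

1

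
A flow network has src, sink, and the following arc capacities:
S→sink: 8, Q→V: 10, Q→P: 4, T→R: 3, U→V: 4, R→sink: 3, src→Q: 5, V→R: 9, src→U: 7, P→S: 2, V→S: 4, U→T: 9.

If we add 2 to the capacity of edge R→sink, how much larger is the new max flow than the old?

2

Original max flow = 9.
After raising cap(R→sink), augmenting paths through that edge carry 2 more units.
New max flow = 11. Increase = 2.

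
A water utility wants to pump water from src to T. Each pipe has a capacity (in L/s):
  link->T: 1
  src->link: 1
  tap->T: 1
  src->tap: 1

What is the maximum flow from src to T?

Augment src->link->T: bottleneck 1. Total 1.
Augment src->tap->T: bottleneck 1. Total 2.
No augmenting path remains in the residual graph.

2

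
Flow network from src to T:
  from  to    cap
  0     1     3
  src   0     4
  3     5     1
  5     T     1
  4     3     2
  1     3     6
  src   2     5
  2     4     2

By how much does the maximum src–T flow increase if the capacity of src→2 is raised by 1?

0

Original max flow = 1.
Edge src→2 does not cross the min cut (source side {0, 1, 2, 3, 4, src}), so extra capacity there cannot help.
New max flow = 1. Increase = 0.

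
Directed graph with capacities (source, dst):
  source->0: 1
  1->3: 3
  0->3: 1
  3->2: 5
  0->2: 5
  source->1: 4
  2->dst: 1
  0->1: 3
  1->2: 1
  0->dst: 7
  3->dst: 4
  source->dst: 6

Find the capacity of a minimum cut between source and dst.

Max flow = 11 (via 4 augmenting paths).
In the residual at optimum, the set reachable from source is {source}.
Cut edges: source->0 (cap 1), source->1 (cap 4), source->dst (cap 6). Sum = 11.

11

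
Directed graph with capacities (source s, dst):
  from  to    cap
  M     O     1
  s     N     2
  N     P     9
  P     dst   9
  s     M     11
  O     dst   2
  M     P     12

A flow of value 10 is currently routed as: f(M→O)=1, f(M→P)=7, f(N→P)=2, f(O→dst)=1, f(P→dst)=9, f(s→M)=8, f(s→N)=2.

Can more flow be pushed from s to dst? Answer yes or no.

No

Residual reachable from s: {M, N, P, s}; dst is not reachable.
Saturated cut: M→O, P→dst with total capacity 10 = current flow value. Flow is maximum.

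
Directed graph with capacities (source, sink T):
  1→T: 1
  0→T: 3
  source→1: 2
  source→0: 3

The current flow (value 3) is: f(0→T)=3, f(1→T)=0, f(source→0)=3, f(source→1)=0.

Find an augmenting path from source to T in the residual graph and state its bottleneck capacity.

Residual along source→1→T: source→1: 2, 1→T: 1.
Bottleneck = min = 1.

source→1→T, bottleneck 1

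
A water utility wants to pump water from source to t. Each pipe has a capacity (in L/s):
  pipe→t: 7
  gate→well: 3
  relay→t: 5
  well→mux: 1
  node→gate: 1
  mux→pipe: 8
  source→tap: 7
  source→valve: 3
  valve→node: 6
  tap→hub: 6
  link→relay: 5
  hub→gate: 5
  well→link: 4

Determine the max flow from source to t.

3

Augment source→valve→node→gate→well→mux→pipe→t: bottleneck 1. Total 1.
Augment source→tap→hub→gate→well→link→relay→t: bottleneck 2. Total 3.
No augmenting path remains in the residual graph.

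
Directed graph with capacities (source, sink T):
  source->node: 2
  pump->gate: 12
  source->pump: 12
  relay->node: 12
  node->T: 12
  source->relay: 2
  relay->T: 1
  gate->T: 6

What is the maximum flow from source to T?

10

Augment source->relay->T: bottleneck 1. Total 1.
Augment source->node->T: bottleneck 2. Total 3.
Augment source->relay->node->T: bottleneck 1. Total 4.
Augment source->pump->gate->T: bottleneck 6. Total 10.
No augmenting path remains in the residual graph.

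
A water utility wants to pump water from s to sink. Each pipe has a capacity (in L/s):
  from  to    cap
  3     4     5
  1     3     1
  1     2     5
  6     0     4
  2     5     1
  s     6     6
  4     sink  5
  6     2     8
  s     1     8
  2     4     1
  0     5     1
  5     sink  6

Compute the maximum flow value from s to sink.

4

Augment s→6→0→5→sink: bottleneck 1. Total 1.
Augment s→6→2→5→sink: bottleneck 1. Total 2.
Augment s→6→2→4→sink: bottleneck 1. Total 3.
Augment s→1→3→4→sink: bottleneck 1. Total 4.
No augmenting path remains in the residual graph.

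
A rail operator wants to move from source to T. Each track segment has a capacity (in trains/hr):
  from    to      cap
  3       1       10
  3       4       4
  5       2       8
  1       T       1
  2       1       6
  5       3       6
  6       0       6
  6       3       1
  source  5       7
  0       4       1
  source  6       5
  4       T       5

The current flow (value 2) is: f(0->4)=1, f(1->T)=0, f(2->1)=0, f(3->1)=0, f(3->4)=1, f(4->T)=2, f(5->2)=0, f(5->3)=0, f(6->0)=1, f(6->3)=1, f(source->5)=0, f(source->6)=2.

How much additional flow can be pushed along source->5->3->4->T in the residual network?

3

Residual capacities along the path: source->5: 7, 5->3: 6, 3->4: 3, 4->T: 3.
Minimum is 3.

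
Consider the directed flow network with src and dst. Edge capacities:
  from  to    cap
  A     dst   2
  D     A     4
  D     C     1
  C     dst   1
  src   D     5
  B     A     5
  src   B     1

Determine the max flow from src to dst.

Augment src→B→A→dst: bottleneck 1. Total 1.
Augment src→D→A→dst: bottleneck 1. Total 2.
Augment src→D→C→dst: bottleneck 1. Total 3.
No augmenting path remains in the residual graph.

3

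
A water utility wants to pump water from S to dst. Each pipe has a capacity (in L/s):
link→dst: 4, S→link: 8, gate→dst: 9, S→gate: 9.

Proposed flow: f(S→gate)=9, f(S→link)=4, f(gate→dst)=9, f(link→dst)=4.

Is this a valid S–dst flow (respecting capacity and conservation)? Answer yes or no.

Yes

Every edge has 0 ≤ f(e) ≤ cap(e).
At each intermediate node, inflow equals outflow.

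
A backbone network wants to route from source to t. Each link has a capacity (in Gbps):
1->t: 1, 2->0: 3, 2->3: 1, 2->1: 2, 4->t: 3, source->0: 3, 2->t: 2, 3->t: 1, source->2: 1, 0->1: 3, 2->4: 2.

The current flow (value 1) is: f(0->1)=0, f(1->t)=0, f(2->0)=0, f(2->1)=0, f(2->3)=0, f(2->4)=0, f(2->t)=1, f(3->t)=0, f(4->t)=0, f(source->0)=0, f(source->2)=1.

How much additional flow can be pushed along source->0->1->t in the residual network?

Residual capacities along the path: source->0: 3, 0->1: 3, 1->t: 1.
Minimum is 1.

1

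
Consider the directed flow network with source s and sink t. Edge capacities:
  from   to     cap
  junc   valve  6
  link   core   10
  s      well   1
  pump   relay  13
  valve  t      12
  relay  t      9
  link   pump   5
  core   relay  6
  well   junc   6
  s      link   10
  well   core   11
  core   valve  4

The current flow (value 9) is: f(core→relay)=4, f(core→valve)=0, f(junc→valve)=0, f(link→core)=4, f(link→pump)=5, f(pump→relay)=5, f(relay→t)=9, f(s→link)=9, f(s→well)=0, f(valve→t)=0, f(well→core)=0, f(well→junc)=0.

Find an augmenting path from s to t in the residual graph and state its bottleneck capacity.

s→link→core→valve→t, bottleneck 1

Residual along s→link→core→valve→t: s→link: 1, link→core: 6, core→valve: 4, valve→t: 12.
Bottleneck = min = 1.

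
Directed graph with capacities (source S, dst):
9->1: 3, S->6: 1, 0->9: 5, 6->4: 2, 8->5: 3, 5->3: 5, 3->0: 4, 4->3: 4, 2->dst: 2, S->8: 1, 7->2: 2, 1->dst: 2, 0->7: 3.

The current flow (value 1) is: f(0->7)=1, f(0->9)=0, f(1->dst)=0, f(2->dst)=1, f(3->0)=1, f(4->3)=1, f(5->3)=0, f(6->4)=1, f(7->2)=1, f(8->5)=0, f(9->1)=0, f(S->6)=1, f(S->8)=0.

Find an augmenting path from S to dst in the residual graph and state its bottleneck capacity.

Residual along S->8->5->3->0->7->2->dst: S->8: 1, 8->5: 3, 5->3: 5, 3->0: 3, 0->7: 2, 7->2: 1, 2->dst: 1.
Bottleneck = min = 1.

S->8->5->3->0->7->2->dst, bottleneck 1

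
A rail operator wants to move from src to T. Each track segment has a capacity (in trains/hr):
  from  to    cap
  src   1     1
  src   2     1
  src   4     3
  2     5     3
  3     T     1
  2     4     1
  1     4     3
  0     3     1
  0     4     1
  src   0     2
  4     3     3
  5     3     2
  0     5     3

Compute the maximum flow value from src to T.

1

Augment src->0->3->T: bottleneck 1. Total 1.
No augmenting path remains in the residual graph.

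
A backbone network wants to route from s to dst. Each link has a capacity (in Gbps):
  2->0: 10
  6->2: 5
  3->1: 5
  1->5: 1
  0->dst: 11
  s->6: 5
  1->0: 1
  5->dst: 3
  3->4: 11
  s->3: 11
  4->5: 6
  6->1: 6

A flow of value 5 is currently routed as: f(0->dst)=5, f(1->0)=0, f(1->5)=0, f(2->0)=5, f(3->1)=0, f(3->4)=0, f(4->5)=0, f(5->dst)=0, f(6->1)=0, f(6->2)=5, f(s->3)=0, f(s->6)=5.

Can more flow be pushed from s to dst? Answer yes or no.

Residual path s->3->1->0->dst has bottleneck 1 > 0.
Pushing 1 along it raises the flow to 6, so the given flow is not maximum.

Yes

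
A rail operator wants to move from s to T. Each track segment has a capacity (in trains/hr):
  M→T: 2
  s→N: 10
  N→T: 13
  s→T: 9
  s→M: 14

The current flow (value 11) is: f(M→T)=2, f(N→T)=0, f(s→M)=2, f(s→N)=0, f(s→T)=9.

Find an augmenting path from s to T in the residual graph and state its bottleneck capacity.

s→N→T, bottleneck 10

Residual along s→N→T: s→N: 10, N→T: 13.
Bottleneck = min = 10.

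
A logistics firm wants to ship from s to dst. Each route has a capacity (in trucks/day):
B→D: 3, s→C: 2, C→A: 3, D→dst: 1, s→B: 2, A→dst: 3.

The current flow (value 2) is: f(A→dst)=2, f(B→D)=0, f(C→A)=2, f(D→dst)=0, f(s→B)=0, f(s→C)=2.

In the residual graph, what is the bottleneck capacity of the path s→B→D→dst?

1

Residual capacities along the path: s→B: 2, B→D: 3, D→dst: 1.
Minimum is 1.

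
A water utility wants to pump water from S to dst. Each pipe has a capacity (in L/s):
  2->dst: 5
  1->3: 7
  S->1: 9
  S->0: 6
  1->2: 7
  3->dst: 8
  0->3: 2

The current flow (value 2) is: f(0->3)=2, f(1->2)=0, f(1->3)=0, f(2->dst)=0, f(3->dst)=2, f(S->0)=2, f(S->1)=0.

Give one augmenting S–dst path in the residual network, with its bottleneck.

S->1->3->dst, bottleneck 6

Residual along S->1->3->dst: S->1: 9, 1->3: 7, 3->dst: 6.
Bottleneck = min = 6.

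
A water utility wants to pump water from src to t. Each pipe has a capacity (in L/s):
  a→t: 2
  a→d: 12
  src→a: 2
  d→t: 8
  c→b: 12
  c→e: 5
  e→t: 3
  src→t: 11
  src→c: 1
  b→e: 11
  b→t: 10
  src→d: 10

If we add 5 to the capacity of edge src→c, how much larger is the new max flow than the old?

Original max flow = 22.
After raising cap(src→c), augmenting paths through that edge carry 5 more units.
New max flow = 27. Increase = 5.

5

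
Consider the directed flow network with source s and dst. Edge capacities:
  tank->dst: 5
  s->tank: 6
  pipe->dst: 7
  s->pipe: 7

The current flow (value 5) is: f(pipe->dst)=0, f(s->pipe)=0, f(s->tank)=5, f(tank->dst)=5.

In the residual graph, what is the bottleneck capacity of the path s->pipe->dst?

7

Residual capacities along the path: s->pipe: 7, pipe->dst: 7.
Minimum is 7.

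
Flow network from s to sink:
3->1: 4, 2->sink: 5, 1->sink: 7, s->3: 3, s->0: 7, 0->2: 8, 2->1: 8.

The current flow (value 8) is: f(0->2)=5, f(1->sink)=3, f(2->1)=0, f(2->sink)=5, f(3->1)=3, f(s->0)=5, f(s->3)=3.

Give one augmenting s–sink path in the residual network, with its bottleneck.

Residual along s->0->2->1->sink: s->0: 2, 0->2: 3, 2->1: 8, 1->sink: 4.
Bottleneck = min = 2.

s->0->2->1->sink, bottleneck 2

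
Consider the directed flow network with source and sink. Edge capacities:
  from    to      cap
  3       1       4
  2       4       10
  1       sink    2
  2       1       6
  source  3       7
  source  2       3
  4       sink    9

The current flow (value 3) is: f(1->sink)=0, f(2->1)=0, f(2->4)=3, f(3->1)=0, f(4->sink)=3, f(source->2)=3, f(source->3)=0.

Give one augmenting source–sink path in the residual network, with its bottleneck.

Residual along source->3->1->sink: source->3: 7, 3->1: 4, 1->sink: 2.
Bottleneck = min = 2.

source->3->1->sink, bottleneck 2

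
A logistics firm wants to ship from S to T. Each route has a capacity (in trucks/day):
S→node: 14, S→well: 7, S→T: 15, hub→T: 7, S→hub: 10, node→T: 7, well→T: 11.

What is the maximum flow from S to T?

36

Augment S→T: bottleneck 15. Total 15.
Augment S→node→T: bottleneck 7. Total 22.
Augment S→well→T: bottleneck 7. Total 29.
Augment S→hub→T: bottleneck 7. Total 36.
No augmenting path remains in the residual graph.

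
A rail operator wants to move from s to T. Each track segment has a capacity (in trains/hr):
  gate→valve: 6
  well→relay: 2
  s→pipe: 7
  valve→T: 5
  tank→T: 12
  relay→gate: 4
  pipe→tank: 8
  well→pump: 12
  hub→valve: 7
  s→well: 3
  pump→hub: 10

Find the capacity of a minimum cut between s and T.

Max flow = 10 (via 2 augmenting paths).
In the residual at optimum, the set reachable from s is {s}.
Cut edges: s→pipe (cap 7), s→well (cap 3). Sum = 10.

10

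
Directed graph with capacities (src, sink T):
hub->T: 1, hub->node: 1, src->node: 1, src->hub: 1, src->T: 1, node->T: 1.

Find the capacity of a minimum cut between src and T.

Max flow = 3 (via 3 augmenting paths).
In the residual at optimum, the set reachable from src is {src}.
Cut edges: src->hub (cap 1), src->node (cap 1), src->T (cap 1). Sum = 3.

3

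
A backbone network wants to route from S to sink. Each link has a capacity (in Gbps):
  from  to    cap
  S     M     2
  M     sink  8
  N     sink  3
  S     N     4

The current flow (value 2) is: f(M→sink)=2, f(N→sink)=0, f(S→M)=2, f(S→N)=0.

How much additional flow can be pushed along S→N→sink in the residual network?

Residual capacities along the path: S→N: 4, N→sink: 3.
Minimum is 3.

3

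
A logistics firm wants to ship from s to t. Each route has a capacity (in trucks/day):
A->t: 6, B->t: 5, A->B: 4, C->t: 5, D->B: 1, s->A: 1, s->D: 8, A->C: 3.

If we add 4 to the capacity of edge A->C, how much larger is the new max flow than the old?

0

Original max flow = 2.
Edge A->C does not cross the min cut (source side {D, s}), so extra capacity there cannot help.
New max flow = 2. Increase = 0.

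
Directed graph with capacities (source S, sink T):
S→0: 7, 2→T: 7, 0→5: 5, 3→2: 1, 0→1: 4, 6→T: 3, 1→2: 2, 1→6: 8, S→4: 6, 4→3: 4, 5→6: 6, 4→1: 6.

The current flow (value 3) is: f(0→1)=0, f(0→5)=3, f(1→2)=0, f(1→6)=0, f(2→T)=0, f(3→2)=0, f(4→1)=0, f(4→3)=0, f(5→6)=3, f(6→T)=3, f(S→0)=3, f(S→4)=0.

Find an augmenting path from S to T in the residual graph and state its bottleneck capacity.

S→0→1→2→T, bottleneck 2

Residual along S→0→1→2→T: S→0: 4, 0→1: 4, 1→2: 2, 2→T: 7.
Bottleneck = min = 2.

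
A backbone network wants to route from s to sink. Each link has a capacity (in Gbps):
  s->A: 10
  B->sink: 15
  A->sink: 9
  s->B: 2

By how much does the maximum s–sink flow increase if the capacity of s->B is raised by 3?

3

Original max flow = 11.
After raising cap(s->B), augmenting paths through that edge carry 3 more units.
New max flow = 14. Increase = 3.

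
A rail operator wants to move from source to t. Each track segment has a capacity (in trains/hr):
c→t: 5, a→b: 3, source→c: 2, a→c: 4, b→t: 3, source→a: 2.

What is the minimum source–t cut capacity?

4

Max flow = 4 (via 2 augmenting paths).
In the residual at optimum, the set reachable from source is {source}.
Cut edges: source→a (cap 2), source→c (cap 2). Sum = 4.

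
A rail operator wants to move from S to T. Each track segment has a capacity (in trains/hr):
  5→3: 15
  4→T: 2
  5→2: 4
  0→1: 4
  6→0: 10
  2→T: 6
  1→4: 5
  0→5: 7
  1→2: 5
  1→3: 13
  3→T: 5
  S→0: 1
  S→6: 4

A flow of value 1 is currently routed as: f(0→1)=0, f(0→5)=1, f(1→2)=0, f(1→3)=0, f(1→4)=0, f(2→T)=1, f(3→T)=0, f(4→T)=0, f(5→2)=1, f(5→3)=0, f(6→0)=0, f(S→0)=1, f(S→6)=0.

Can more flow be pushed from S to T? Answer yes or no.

Yes

Residual path S→6→0→5→2→T has bottleneck 3 > 0.
Pushing 3 along it raises the flow to 4, so the given flow is not maximum.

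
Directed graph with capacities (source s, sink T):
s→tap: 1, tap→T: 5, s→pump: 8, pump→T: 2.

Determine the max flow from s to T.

3

Augment s→tap→T: bottleneck 1. Total 1.
Augment s→pump→T: bottleneck 2. Total 3.
No augmenting path remains in the residual graph.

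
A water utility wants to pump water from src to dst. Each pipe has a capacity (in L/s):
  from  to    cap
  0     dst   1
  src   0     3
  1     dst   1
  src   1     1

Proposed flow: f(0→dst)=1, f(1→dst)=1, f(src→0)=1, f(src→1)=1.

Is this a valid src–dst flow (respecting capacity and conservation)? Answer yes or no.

Yes

Every edge has 0 ≤ f(e) ≤ cap(e).
At each intermediate node, inflow equals outflow.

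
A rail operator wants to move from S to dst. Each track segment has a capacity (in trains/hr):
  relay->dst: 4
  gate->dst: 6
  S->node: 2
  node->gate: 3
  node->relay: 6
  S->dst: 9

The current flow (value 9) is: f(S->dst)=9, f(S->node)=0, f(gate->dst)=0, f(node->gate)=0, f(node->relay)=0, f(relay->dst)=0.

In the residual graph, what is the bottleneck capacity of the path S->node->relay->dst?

2

Residual capacities along the path: S->node: 2, node->relay: 6, relay->dst: 4.
Minimum is 2.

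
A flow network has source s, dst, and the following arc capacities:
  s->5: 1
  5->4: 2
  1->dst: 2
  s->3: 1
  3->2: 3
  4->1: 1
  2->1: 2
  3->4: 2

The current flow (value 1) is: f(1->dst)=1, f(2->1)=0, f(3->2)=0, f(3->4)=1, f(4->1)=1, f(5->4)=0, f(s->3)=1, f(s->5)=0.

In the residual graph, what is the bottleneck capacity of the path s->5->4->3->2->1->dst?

1

Residual capacities along the path: s->5: 1, 5->4: 2, 4->3: 1, 3->2: 3, 2->1: 2, 1->dst: 1.
Minimum is 1.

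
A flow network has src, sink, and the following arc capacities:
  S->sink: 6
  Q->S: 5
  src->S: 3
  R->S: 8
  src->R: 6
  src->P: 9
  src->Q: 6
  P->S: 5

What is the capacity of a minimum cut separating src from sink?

Max flow = 6 (via 2 augmenting paths).
In the residual at optimum, the set reachable from src is {P, Q, R, S, src}.
Cut edges: S->sink (cap 6). Sum = 6.

6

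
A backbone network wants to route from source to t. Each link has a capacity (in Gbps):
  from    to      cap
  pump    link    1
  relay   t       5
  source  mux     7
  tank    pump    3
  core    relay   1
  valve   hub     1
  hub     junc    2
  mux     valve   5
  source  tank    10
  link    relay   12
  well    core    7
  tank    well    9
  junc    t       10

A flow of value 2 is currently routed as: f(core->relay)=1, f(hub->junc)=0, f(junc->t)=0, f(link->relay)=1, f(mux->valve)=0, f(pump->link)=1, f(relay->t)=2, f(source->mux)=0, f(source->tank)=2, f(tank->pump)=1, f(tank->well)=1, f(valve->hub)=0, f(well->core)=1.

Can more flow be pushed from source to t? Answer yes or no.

Residual path source->mux->valve->hub->junc->t has bottleneck 1 > 0.
Pushing 1 along it raises the flow to 3, so the given flow is not maximum.

Yes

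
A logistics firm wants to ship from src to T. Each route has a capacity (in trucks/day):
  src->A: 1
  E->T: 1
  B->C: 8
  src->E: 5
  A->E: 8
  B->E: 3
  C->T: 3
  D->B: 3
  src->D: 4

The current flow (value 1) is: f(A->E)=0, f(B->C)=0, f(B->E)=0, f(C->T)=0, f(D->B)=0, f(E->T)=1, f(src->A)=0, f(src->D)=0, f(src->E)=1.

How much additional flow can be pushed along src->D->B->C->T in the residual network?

Residual capacities along the path: src->D: 4, D->B: 3, B->C: 8, C->T: 3.
Minimum is 3.

3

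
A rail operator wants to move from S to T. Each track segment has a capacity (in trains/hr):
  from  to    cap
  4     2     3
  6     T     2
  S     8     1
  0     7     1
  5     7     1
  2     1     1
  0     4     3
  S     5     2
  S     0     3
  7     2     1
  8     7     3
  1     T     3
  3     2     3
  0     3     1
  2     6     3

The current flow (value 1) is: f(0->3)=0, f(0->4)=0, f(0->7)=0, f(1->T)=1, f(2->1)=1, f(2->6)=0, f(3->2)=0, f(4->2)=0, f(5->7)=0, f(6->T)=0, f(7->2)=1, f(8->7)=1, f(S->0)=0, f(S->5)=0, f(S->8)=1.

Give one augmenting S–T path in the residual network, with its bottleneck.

Residual along S->0->4->2->6->T: S->0: 3, 0->4: 3, 4->2: 3, 2->6: 3, 6->T: 2.
Bottleneck = min = 2.

S->0->4->2->6->T, bottleneck 2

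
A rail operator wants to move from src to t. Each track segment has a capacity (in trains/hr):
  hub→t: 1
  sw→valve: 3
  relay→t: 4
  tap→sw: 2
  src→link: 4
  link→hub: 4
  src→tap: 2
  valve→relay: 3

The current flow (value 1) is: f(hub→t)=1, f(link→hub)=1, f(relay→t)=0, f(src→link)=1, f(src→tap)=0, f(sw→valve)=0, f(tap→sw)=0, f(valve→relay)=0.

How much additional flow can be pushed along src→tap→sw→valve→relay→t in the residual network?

2

Residual capacities along the path: src→tap: 2, tap→sw: 2, sw→valve: 3, valve→relay: 3, relay→t: 4.
Minimum is 2.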